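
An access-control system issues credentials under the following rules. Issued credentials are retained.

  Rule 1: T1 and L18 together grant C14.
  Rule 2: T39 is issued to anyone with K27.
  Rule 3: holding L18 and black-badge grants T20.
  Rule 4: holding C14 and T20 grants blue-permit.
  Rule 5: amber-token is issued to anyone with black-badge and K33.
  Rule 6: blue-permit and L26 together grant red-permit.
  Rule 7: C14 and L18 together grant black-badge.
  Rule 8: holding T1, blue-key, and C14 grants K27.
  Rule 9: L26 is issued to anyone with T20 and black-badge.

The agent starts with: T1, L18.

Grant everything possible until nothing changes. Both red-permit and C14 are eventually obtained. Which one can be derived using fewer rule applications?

C14: Holding T1 and L18 grants C14 (Rule 1). [1 rule application]
red-permit: Holding T1 and L18 grants C14 (Rule 1). Holding C14 and L18 grants black-badge (Rule 7). Holding L18 and black-badge grants T20 (Rule 3). Holding T20 and black-badge grants L26 (Rule 9). Holding C14 and T20 grants blue-permit (Rule 4). Holding blue-permit and L26 grants red-permit (Rule 6). [6 rule applications]
C14 needs fewer.

C14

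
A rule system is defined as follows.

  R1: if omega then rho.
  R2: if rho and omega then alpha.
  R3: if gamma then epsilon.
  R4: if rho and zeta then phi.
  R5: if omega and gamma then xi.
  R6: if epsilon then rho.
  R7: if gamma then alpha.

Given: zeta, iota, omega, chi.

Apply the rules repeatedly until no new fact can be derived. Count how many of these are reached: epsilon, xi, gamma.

epsilon would need gamma (R3), but gamma is never established.
xi would need omega and gamma (R5), but gamma is never established.
No rule produces gamma, and it is not given.
None of the 3 are reached.

0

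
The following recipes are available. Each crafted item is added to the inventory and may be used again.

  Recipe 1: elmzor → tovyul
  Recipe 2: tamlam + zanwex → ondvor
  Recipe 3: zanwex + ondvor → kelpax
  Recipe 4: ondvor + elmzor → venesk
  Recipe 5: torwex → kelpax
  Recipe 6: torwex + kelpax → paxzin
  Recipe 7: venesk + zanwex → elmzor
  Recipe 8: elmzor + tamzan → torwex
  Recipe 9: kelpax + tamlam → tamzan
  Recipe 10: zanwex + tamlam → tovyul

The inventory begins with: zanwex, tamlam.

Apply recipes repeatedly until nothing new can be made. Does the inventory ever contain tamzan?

Yes

tamlam + zanwex → ondvor (Recipe 2).
Using Recipe 3, zanwex and ondvor make kelpax.
kelpax + tamlam → tamzan (Recipe 9).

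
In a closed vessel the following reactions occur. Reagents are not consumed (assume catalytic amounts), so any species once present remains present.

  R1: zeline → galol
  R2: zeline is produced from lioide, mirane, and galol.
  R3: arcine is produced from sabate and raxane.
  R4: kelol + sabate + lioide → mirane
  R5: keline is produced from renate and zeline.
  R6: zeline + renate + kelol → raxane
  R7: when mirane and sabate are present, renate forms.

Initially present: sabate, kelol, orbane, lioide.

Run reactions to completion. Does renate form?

kelol, sabate, and lioide present → mirane forms (R4).
mirane and sabate present → renate forms (R7).

Yes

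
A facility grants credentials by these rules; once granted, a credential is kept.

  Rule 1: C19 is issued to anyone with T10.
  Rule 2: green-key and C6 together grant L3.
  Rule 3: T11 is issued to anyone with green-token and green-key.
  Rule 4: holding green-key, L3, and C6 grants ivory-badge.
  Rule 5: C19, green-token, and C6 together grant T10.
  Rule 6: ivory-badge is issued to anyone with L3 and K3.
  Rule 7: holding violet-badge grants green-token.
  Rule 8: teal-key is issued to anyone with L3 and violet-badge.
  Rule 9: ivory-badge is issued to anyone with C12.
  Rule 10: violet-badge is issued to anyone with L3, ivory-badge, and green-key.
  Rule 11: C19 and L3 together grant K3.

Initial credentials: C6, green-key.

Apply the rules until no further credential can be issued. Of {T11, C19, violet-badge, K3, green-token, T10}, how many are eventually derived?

Holding green-key and C6 grants L3 (Rule 2).
Holding green-key, L3, and C6 grants ivory-badge (Rule 4).
Holding L3, ivory-badge, and green-key grants violet-badge (Rule 10).
Holding violet-badge grants green-token (Rule 7).
Holding green-token and green-key grants T11 (Rule 3).
T11: reached.
C19 would need T10 (Rule 1), but T10 is never granted.
violet-badge: reached.
K3 would need C19 and L3 (Rule 11), but C19 is never granted.
green-token: reached.
T10 would need C19, green-token, and C6 (Rule 5), but C19 is never granted.
Reached: T11, violet-badge, and green-token — 3 of the 6.

3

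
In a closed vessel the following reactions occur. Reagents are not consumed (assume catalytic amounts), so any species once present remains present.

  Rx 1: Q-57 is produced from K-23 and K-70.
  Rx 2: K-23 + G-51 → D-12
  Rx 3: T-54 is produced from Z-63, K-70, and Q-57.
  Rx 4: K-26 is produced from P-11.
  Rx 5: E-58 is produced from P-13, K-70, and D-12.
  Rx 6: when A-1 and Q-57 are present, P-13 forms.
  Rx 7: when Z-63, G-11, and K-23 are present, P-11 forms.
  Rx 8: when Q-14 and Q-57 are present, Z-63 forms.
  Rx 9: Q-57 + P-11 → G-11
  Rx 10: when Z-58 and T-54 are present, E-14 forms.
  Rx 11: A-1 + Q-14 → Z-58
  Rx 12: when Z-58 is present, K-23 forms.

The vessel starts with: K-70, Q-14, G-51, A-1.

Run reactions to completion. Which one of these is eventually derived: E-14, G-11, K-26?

A-1 and Q-14 present → Z-58 forms (Rx 11).
Z-58 present → K-23 forms (Rx 12).
K-23 and K-70 present → Q-57 forms (Rx 1).
Q-14 and Q-57 present → Z-63 forms (Rx 8).
Z-63, K-70, and Q-57 present → T-54 forms (Rx 3).
Z-58 and T-54 present → E-14 forms (Rx 10).
K-26 would need P-11 (Rx 4), but P-11 never forms. G-11 would need Q-57 and P-11 (Rx 9), but P-11 never forms.

E-14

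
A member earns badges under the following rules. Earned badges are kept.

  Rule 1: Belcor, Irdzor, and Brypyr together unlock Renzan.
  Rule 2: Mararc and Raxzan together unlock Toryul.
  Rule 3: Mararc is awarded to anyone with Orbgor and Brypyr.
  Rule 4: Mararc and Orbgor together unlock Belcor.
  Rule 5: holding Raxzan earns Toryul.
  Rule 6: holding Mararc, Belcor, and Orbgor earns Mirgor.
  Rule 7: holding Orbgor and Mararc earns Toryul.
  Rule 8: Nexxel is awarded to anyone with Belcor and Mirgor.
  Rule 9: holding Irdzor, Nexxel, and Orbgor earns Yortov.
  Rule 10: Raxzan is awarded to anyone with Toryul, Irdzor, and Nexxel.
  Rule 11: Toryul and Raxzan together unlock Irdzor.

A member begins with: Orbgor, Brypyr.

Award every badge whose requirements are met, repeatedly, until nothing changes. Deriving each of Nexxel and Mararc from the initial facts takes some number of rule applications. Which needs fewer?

Mararc

Mararc: With Orbgor and Brypyr, Mararc is earned (Rule 3). [1 rule application]
Nexxel: With Orbgor and Brypyr, Mararc is earned (Rule 3). With Mararc and Orbgor, Belcor is earned (Rule 4). With Mararc, Belcor, and Orbgor, Mirgor is earned (Rule 6). With Belcor and Mirgor, Nexxel is earned (Rule 8). [4 rule applications]
Mararc needs fewer.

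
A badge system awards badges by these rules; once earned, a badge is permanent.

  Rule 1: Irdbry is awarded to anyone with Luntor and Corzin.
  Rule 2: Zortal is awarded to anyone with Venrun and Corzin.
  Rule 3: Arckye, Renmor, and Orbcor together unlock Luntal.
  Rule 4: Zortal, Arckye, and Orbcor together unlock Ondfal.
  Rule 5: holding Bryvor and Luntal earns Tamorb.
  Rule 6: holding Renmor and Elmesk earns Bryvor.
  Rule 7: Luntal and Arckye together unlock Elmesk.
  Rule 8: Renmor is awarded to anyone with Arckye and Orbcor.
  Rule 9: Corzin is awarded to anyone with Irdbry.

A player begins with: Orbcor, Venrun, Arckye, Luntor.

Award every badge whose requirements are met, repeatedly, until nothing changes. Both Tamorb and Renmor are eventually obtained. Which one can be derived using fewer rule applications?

Renmor: With Arckye and Orbcor, Renmor is earned (Rule 8). [1 rule application]
Tamorb: With Arckye and Orbcor, Renmor is earned (Rule 8). With Arckye, Renmor, and Orbcor, Luntal is earned (Rule 3). With Luntal and Arckye, Elmesk is earned (Rule 7). With Renmor and Elmesk, Bryvor is earned (Rule 6). With Bryvor and Luntal, Tamorb is earned (Rule 5). [5 rule applications]
Renmor needs fewer.

Renmor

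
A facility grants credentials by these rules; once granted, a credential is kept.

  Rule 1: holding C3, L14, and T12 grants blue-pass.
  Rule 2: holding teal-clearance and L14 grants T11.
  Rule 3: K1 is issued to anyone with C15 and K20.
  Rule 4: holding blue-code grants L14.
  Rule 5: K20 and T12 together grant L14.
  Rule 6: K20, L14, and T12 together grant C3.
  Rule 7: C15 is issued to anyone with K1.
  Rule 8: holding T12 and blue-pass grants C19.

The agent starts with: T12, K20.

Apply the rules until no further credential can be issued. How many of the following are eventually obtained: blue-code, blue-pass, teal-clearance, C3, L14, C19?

4

Holding K20 and T12 grants L14 (Rule 5).
Holding K20, L14, and T12 grants C3 (Rule 6).
Holding C3, L14, and T12 grants blue-pass (Rule 1).
Holding T12 and blue-pass grants C19 (Rule 8).
No rule produces blue-code, and it is not given.
blue-pass: reached.
No rule produces teal-clearance, and it is not given.
C3: reached.
L14: reached.
C19: reached.
Reached: blue-pass, C3, L14, and C19 — 4 of the 6.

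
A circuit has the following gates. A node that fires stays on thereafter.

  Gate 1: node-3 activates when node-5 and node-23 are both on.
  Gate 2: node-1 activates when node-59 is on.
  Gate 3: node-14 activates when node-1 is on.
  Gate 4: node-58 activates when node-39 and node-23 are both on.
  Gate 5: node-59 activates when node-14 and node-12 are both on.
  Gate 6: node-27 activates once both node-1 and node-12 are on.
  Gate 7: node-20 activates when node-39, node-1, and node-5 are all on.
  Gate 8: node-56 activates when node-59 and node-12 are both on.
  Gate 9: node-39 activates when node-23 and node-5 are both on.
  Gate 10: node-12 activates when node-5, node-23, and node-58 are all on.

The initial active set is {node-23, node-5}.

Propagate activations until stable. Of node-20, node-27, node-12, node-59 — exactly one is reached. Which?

Gate 9: node-23 and node-5 on → node-39 on.
Gate 4: node-39 and node-23 on → node-58 on.
Gate 10: node-5, node-23, and node-58 on → node-12 on.
node-27 would need node-1 and node-12 (Gate 6), but node-1 never turns on. node-20 would need node-39, node-1, and node-5 (Gate 7), but node-1 never turns on. node-59 would need node-14 and node-12 (Gate 5), but node-14 never turns on.

node-12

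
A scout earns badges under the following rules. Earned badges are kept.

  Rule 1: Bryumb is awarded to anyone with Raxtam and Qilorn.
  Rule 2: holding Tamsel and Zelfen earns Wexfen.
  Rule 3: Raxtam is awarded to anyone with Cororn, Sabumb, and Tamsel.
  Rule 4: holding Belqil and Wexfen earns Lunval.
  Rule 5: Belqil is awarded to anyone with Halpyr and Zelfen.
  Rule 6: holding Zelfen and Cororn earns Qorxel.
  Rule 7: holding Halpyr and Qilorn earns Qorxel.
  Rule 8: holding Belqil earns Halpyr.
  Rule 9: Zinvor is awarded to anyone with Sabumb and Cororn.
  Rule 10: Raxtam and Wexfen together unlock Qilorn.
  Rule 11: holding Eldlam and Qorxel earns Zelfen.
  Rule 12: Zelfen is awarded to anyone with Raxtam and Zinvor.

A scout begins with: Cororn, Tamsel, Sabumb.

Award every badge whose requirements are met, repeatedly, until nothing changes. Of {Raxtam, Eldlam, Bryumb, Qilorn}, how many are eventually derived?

With Cororn, Sabumb, and Tamsel, Raxtam is earned (Rule 3).
With Sabumb and Cororn, Zinvor is earned (Rule 9).
With Raxtam and Zinvor, Zelfen is earned (Rule 12).
With Tamsel and Zelfen, Wexfen is earned (Rule 2).
With Raxtam and Wexfen, Qilorn is earned (Rule 10).
With Raxtam and Qilorn, Bryumb is earned (Rule 1).
Raxtam: reached.
No rule produces Eldlam, and it is not given.
Bryumb: reached.
Qilorn: reached.
Reached: Raxtam, Bryumb, and Qilorn — 3 of the 4.

3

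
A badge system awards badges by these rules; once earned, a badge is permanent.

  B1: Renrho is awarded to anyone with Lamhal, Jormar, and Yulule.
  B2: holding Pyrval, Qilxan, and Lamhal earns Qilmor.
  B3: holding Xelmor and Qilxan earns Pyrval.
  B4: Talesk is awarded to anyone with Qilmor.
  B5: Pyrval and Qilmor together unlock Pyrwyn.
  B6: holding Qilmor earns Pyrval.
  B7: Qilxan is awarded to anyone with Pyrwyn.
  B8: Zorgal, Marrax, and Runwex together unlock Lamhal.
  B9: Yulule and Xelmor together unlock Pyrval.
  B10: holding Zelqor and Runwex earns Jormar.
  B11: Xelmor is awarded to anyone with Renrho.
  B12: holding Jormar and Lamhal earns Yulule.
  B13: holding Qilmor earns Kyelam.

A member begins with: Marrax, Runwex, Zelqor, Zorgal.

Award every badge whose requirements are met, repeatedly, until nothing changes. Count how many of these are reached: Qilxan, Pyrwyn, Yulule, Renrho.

With Zorgal, Marrax, and Runwex, Lamhal is earned (B8).
With Zelqor and Runwex, Jormar is earned (B10).
With Jormar and Lamhal, Yulule is earned (B12).
With Lamhal, Jormar, and Yulule, Renrho is earned (B1).
Qilxan would need Pyrwyn (B7), but Pyrwyn is never earned.
Pyrwyn would need Pyrval and Qilmor (B5), but Qilmor is never earned.
Yulule: reached.
Renrho: reached.
Reached: Yulule and Renrho — 2 of the 4.

2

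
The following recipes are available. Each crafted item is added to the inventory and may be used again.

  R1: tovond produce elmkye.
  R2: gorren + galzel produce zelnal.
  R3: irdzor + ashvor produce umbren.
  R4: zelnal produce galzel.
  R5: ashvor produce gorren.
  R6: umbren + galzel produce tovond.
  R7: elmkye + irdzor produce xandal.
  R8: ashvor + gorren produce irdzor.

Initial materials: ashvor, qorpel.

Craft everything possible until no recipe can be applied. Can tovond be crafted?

No

tovond would need umbren and galzel (R6), but galzel is never obtained.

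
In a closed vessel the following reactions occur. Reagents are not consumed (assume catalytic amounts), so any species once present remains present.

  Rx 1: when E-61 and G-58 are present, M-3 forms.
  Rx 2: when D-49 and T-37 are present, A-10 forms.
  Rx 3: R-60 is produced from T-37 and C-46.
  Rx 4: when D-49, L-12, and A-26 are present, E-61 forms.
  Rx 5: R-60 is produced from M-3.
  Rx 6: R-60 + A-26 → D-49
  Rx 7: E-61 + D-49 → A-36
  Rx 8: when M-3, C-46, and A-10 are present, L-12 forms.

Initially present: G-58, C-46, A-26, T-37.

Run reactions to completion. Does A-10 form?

T-37 and C-46 present → R-60 forms (Rx 3).
R-60 and A-26 present → D-49 forms (Rx 6).
D-49 and T-37 present → A-10 forms (Rx 2).

Yes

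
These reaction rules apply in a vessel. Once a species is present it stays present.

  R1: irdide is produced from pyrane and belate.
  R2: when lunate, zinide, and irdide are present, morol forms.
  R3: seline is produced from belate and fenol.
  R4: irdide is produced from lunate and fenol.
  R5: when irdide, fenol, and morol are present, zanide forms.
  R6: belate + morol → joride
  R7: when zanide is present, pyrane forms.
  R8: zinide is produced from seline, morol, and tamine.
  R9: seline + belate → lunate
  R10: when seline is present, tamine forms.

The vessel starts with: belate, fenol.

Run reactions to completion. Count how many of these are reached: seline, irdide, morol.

2

belate and fenol present → seline forms (R3).
seline and belate present → lunate forms (R9).
lunate and fenol present → irdide forms (R4).
seline: reached.
irdide: reached.
morol would need lunate, zinide, and irdide (R2), but zinide never forms.
Reached: seline and irdide — 2 of the 3.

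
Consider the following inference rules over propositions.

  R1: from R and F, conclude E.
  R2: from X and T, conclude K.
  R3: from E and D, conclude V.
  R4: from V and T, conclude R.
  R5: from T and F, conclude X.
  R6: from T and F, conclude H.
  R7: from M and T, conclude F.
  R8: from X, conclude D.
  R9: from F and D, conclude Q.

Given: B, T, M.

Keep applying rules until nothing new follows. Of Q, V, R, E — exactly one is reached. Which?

Q

M and T hold, so F follows (R7).
T and F hold, so X follows (R5).
X holds, so D follows (R8).
F and D hold, so Q follows (R9).
R would need V and T (R4), but V is never established. V would need E and D (R3), but E is never established. E would need R and F (R1), but R is never established.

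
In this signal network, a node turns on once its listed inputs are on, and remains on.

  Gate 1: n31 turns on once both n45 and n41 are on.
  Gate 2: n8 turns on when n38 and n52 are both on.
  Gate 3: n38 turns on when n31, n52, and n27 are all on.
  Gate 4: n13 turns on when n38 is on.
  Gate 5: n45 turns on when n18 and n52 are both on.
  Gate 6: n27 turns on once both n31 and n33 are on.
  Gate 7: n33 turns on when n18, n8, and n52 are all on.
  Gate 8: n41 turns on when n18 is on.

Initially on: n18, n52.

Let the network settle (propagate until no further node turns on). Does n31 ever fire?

Gate 8: n18 on → n41 on.
n18 and n52 are on, so n45 turns on (Gate 5).
Gate 1: n45 and n41 on → n31 on.

Yes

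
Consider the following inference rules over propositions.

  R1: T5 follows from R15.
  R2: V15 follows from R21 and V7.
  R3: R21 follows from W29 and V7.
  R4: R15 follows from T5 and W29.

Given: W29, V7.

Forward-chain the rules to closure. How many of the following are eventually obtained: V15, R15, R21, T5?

2

W29 and V7 hold, so R21 follows (R3).
From R21 and V7, R2 gives V15.
V15: reached.
R15 would need T5 and W29 (R4), but T5 is never established.
R21: reached.
T5 would need R15 (R1), but R15 is never established.
Reached: V15 and R21 — 2 of the 4.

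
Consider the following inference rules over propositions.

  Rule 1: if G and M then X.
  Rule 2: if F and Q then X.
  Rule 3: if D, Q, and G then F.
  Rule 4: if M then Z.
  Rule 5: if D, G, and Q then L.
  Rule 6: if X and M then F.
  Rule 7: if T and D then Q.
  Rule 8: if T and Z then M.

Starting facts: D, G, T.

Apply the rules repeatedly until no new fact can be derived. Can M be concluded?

M would need T and Z (Rule 8), but Z is never established.

No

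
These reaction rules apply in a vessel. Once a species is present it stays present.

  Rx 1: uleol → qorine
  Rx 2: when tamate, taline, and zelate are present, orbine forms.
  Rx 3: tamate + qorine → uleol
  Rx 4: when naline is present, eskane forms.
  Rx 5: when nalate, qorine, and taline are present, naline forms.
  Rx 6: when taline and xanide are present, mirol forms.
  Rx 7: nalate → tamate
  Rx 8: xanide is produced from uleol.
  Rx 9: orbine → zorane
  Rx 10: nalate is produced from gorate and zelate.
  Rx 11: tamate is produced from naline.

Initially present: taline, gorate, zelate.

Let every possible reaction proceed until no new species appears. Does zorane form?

gorate and zelate present → nalate forms (Rx 10).
nalate present → tamate forms (Rx 7).
tamate, taline, and zelate present → orbine forms (Rx 2).
orbine present → zorane forms (Rx 9).

Yes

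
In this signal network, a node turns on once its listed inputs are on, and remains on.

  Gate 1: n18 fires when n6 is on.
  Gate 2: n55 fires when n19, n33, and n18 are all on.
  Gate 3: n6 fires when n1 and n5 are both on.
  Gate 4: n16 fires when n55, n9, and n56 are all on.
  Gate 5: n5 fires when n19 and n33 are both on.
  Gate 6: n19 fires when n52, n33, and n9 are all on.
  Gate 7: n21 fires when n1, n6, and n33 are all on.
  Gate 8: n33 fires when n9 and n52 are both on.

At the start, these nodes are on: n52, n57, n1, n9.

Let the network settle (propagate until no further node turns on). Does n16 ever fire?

No

n16 would need n55, n9, and n56 (Gate 4), but n56 never turns on.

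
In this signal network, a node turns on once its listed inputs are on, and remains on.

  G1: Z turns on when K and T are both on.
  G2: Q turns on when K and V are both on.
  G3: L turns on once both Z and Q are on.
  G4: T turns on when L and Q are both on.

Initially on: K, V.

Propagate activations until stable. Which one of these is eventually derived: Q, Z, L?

G2: K and V on → Q on.
Z would need K and T (G1), but T never turns on. L would need Z and Q (G3), but Z never turns on.

Q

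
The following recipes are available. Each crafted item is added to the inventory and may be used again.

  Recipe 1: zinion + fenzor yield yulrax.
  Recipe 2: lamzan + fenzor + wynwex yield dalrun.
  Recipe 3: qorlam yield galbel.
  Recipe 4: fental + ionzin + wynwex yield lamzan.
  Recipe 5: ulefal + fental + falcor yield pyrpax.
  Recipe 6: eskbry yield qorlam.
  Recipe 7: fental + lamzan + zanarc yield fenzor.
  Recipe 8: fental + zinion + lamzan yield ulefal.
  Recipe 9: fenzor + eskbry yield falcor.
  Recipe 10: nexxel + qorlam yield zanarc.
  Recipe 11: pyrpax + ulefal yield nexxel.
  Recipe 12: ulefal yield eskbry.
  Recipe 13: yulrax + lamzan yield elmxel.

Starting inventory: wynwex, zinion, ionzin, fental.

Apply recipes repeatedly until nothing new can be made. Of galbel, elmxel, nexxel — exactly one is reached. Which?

galbel

Using Recipe 4, fental, ionzin, and wynwex make lamzan.
fental + zinion + lamzan → ulefal (Recipe 8).
ulefal → eskbry (Recipe 12).
eskbry → qorlam (Recipe 6).
qorlam → galbel (Recipe 3).
nexxel would need pyrpax and ulefal (Recipe 11), but pyrpax is never obtained. elmxel would need yulrax and lamzan (Recipe 13), but yulrax is never obtained.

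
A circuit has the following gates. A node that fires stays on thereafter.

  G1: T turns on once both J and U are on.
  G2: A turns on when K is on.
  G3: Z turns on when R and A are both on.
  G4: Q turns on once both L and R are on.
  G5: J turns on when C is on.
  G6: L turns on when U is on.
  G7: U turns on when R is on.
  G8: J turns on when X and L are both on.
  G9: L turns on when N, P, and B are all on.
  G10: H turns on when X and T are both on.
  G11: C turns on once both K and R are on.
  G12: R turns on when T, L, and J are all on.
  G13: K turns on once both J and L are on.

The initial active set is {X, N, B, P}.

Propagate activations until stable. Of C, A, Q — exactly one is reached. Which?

A

N, P, and B are on, so L turns on (G9).
X and L are on, so J turns on (G8).
G13: J and L on → K on.
K is on, so A turns on (G2).
Q would need L and R (G4), but R never turns on. C would need K and R (G11), but R never turns on.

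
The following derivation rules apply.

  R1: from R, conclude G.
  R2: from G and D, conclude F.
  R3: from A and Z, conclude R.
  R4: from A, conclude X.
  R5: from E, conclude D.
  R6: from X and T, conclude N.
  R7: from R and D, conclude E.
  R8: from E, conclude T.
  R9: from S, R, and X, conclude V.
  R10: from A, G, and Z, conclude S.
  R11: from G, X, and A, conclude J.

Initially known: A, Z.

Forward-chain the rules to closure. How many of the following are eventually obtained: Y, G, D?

1

A and Z hold, so R follows (R3).
R holds, so G follows (R1).
No rule produces Y, and it is not given.
G: reached.
D would need E (R5), but E is never established.
Reached: G — 1 of the 3.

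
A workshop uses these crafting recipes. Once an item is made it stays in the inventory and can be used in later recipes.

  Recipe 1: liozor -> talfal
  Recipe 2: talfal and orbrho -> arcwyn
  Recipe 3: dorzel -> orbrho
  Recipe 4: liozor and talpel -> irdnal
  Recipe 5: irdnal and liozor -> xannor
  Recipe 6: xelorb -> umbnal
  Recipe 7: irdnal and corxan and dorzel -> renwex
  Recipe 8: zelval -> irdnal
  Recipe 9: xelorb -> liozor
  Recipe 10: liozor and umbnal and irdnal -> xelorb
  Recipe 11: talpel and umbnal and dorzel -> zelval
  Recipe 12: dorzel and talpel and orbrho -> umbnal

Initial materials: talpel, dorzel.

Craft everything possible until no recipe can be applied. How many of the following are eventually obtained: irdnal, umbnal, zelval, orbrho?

dorzel -> orbrho (Recipe 3).
dorzel and talpel and orbrho -> umbnal (Recipe 12).
talpel and umbnal and dorzel -> zelval (Recipe 11).
zelval -> irdnal (Recipe 8).
irdnal: reached.
umbnal: reached.
zelval: reached.
orbrho: reached.
All 4 are reached.

4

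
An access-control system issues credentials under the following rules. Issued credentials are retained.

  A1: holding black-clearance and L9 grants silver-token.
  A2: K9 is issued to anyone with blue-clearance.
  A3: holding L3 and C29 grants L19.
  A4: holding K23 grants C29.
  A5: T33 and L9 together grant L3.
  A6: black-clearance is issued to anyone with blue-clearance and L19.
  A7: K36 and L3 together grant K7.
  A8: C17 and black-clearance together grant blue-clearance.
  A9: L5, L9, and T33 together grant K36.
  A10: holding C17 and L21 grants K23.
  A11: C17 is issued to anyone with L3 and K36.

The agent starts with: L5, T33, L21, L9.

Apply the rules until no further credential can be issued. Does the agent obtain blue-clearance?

blue-clearance would need C17 and black-clearance (A8), but black-clearance is never granted.

No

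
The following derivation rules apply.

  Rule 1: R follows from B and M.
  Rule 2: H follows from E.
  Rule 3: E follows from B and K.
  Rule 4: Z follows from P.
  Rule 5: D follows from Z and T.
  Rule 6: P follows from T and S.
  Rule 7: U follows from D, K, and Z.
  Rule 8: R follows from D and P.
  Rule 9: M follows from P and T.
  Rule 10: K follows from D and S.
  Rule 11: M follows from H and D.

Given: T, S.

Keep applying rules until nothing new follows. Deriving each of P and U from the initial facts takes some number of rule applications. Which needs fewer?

P

P: From T and S, Rule 6 gives P. [1 rule application]
U: From T and S, Rule 6 gives P. From P, Rule 4 gives Z. From Z and T, Rule 5 gives D. From D and S, Rule 10 gives K. From D, K, and Z, Rule 7 gives U. [5 rule applications]
P needs fewer.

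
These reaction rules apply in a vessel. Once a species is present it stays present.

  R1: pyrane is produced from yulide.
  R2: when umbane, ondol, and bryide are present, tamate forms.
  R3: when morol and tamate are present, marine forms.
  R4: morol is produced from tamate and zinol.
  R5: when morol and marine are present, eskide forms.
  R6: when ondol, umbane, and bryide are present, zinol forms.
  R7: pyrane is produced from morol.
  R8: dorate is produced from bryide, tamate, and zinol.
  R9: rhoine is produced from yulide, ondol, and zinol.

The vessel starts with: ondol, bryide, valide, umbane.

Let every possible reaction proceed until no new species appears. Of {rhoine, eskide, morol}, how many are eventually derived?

2

ondol, umbane, and bryide present → zinol forms (R6).
umbane, ondol, and bryide present → tamate forms (R2).
tamate and zinol present → morol forms (R4).
morol and tamate present → marine forms (R3).
morol and marine present → eskide forms (R5).
rhoine would need yulide, ondol, and zinol (R9), but yulide never forms.
eskide: reached.
morol: reached.
Reached: eskide and morol — 2 of the 3.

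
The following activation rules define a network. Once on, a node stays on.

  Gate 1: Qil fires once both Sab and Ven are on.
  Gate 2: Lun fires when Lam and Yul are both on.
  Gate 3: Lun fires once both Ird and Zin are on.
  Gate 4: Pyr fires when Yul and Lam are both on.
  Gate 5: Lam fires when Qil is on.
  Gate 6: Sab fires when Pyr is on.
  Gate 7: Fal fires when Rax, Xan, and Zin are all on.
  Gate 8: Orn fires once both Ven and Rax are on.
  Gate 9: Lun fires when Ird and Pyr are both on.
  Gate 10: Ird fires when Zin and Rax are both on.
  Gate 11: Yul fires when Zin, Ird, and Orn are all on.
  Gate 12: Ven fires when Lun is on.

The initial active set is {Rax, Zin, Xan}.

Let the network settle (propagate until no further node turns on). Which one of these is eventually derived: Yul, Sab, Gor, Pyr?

Gate 10: Zin and Rax on → Ird on.
Ird and Zin are on, so Lun fires (Gate 3).
Lun is on, so Ven fires (Gate 12).
Ven and Rax are on, so Orn fires (Gate 8).
Gate 11: Zin, Ird, and Orn on → Yul on.
Sab would need Pyr (Gate 6), but Pyr never turns on. No rule produces Gor, and it is not given. Pyr would need Yul and Lam (Gate 4), but Lam never turns on.

Yul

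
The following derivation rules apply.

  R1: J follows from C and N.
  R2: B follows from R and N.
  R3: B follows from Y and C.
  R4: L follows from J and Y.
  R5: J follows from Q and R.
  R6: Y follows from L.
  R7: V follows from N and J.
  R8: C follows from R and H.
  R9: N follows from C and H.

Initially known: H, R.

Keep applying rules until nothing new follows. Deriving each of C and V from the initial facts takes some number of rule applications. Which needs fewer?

C

C: R and H hold, so C follows (R8). [1 rule application]
V: From R and H, R8 gives C. C and H hold, so N follows (R9). From C and N, R1 gives J. From N and J, R7 gives V. [4 rule applications]
C needs fewer.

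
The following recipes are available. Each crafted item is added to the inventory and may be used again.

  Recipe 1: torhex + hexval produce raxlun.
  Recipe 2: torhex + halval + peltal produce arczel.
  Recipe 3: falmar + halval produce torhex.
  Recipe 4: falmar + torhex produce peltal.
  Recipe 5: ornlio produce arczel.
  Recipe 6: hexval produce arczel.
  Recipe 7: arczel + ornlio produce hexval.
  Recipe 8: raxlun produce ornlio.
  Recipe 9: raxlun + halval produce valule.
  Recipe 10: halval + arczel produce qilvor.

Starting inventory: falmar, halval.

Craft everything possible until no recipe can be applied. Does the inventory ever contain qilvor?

Using Recipe 3, falmar and halval make torhex.
falmar + torhex → peltal (Recipe 4).
Using Recipe 2, torhex, halval, and peltal make arczel.
halval + arczel → qilvor (Recipe 10).

Yes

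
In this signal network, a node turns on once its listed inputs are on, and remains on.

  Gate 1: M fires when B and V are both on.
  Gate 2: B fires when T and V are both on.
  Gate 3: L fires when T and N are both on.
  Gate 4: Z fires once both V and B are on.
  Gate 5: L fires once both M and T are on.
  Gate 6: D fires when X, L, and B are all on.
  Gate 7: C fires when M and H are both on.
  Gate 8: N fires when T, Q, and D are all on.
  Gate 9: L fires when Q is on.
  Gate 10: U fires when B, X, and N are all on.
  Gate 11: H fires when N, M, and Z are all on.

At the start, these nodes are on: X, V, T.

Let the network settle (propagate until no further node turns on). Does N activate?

N would need T, Q, and D (Gate 8), but Q never turns on.

No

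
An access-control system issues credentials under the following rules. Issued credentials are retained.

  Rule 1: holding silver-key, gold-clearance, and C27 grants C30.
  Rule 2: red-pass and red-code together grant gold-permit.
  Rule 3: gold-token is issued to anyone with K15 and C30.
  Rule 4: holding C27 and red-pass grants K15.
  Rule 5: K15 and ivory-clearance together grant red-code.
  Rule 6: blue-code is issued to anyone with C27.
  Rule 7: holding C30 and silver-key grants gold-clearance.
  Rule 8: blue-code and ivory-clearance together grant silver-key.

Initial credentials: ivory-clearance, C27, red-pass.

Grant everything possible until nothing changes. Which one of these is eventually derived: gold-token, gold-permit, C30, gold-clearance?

Holding C27 and red-pass grants K15 (Rule 4).
Holding K15 and ivory-clearance grants red-code (Rule 5).
Holding red-pass and red-code grants gold-permit (Rule 2).
C30 would need silver-key, gold-clearance, and C27 (Rule 1), but gold-clearance is never granted. gold-clearance would need C30 and silver-key (Rule 7), but C30 is never granted. gold-token would need K15 and C30 (Rule 3), but C30 is never granted.

gold-permit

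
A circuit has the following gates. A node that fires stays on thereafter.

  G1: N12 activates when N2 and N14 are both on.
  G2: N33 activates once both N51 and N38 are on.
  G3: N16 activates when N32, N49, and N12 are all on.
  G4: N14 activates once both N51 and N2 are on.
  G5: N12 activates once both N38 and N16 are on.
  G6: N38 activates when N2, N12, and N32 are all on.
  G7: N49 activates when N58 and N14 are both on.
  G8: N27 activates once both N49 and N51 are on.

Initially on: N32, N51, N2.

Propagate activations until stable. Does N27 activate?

N27 would need N49 and N51 (G8), but N49 never turns on.

No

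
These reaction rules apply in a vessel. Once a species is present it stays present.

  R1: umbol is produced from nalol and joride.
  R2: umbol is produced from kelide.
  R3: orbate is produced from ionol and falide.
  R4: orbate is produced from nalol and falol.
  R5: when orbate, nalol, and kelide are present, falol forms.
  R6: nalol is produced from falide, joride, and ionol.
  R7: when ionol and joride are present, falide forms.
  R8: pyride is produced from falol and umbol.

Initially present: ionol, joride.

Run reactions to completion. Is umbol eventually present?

ionol and joride present → falide forms (R7).
falide, joride, and ionol present → nalol forms (R6).
nalol and joride present → umbol forms (R1).

Yes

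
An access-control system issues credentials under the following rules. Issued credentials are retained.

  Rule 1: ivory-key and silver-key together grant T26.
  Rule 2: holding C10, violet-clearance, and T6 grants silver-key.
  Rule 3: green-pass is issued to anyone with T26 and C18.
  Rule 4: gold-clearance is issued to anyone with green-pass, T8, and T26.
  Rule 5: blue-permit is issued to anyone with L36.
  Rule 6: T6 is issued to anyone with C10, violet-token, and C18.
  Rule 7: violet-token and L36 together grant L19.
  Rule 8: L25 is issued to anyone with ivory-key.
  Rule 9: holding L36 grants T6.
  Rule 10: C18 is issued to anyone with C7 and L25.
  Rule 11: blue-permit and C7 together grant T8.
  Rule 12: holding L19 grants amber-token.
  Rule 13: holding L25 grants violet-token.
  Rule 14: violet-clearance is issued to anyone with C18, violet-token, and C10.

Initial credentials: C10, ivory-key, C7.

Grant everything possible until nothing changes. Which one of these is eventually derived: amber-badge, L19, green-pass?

green-pass

Holding ivory-key grants L25 (Rule 8).
Holding C7 and L25 grants C18 (Rule 10).
Holding L25 grants violet-token (Rule 13).
Holding C10, violet-token, and C18 grants T6 (Rule 6).
Holding C18, violet-token, and C10 grants violet-clearance (Rule 14).
Holding C10, violet-clearance, and T6 grants silver-key (Rule 2).
Holding ivory-key and silver-key grants T26 (Rule 1).
Holding T26 and C18 grants green-pass (Rule 3).
L19 would need violet-token and L36 (Rule 7), but L36 is never granted. No rule produces amber-badge, and it is not given.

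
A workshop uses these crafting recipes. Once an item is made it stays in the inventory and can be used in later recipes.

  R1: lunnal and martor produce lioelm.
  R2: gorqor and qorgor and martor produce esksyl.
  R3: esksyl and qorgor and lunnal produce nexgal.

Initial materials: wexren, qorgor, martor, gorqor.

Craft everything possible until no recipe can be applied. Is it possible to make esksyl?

Using R2, gorqor, qorgor, and martor make esksyl.

Yes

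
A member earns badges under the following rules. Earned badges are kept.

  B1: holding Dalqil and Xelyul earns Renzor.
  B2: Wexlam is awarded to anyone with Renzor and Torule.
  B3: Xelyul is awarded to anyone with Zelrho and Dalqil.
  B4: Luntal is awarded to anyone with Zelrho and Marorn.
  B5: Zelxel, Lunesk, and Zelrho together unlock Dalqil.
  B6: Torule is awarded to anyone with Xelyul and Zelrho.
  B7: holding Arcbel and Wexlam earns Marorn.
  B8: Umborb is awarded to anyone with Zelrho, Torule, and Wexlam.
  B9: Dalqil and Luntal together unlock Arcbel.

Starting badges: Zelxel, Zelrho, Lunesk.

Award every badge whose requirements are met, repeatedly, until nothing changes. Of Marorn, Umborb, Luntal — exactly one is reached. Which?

With Zelxel, Lunesk, and Zelrho, Dalqil is earned (B5).
With Zelrho and Dalqil, Xelyul is earned (B3).
With Dalqil and Xelyul, Renzor is earned (B1).
With Xelyul and Zelrho, Torule is earned (B6).
With Renzor and Torule, Wexlam is earned (B2).
With Zelrho, Torule, and Wexlam, Umborb is earned (B8).
Marorn would need Arcbel and Wexlam (B7), but Arcbel is never earned. Luntal would need Zelrho and Marorn (B4), but Marorn is never earned.

Umborb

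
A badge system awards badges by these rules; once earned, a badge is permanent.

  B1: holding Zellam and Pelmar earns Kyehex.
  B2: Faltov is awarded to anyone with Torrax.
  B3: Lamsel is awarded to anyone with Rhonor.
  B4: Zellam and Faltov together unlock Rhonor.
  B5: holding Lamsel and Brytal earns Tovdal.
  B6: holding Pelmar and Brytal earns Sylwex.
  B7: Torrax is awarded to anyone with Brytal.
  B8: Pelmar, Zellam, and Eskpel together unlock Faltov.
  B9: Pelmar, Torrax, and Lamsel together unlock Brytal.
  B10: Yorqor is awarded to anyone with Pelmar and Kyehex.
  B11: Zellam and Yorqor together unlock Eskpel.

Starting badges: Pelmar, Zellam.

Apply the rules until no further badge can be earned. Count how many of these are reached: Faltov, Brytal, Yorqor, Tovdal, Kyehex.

3

With Zellam and Pelmar, Kyehex is earned (B1).
With Pelmar and Kyehex, Yorqor is earned (B10).
With Zellam and Yorqor, Eskpel is earned (B11).
With Pelmar, Zellam, and Eskpel, Faltov is earned (B8).
Faltov: reached.
Brytal would need Pelmar, Torrax, and Lamsel (B9), but Torrax is never earned.
Yorqor: reached.
Tovdal would need Lamsel and Brytal (B5), but Brytal is never earned.
Kyehex: reached.
Reached: Faltov, Yorqor, and Kyehex — 3 of the 5.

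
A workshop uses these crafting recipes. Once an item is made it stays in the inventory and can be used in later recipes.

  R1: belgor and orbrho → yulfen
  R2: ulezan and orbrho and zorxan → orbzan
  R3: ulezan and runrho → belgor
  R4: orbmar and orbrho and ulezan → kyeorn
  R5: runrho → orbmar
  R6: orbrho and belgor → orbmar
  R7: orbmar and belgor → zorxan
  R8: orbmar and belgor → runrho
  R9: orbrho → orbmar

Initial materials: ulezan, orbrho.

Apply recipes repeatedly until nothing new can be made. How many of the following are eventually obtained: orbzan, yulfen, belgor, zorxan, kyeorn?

orbrho → orbmar (R9).
Using R4, orbmar, orbrho, and ulezan make kyeorn.
orbzan would need ulezan, orbrho, and zorxan (R2), but zorxan is never obtained.
yulfen would need belgor and orbrho (R1), but belgor is never obtained.
belgor would need ulezan and runrho (R3), but runrho is never obtained.
zorxan would need orbmar and belgor (R7), but belgor is never obtained.
kyeorn: reached.
Reached: kyeorn — 1 of the 5.

1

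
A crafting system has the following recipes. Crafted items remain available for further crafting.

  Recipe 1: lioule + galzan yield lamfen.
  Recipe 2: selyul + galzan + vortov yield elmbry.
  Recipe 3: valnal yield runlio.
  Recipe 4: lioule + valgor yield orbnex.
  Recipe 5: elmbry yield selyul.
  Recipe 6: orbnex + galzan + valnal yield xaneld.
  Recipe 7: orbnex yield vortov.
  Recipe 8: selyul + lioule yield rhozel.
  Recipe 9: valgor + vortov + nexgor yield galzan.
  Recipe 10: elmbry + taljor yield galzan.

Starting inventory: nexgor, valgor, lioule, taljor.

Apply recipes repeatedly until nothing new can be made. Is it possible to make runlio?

runlio would need valnal (Recipe 3), but valnal is never obtained.

No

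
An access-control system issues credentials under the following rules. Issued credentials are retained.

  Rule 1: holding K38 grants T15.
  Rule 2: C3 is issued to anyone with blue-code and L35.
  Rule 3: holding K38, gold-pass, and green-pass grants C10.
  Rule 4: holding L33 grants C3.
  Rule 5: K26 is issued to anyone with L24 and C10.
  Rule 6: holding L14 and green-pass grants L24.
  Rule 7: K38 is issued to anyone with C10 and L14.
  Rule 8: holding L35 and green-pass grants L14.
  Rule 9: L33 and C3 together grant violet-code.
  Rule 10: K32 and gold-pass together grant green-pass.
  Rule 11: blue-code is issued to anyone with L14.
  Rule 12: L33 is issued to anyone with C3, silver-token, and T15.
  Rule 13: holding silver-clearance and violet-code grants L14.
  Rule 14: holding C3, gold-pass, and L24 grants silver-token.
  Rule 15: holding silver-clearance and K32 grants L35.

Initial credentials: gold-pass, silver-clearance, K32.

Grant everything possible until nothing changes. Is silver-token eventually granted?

Holding K32 and gold-pass grants green-pass (Rule 10).
Holding silver-clearance and K32 grants L35 (Rule 15).
Holding L35 and green-pass grants L14 (Rule 8).
Holding L14 and green-pass grants L24 (Rule 6).
Holding L14 grants blue-code (Rule 11).
Holding blue-code and L35 grants C3 (Rule 2).
Holding C3, gold-pass, and L24 grants silver-token (Rule 14).

Yes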